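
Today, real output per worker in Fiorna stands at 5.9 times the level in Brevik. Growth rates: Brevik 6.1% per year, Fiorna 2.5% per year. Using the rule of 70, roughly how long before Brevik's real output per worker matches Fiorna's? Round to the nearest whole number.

approximately 50 years

What matters is the difference: 3.6 pp.
Rule of 70 on the gap: the ratio halves every 70/3.6 ≈ 19.44 years.
A 5.9 times gap takes log₂(5.9) ≈ 2.56 halvings to close: 2.56 × 19.44 ≈ 50 years.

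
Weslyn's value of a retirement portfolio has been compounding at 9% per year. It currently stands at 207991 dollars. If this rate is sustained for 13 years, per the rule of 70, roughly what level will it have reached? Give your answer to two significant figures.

Doubling time ≈ 70/9 = 7.78 years.
13 years is 13/7.78 ≈ 1.67 doublings, a factor of 2^1.67 ≈ 3.18.
207991 × 3.18 ≈ 660000 dollars.

660000 dollars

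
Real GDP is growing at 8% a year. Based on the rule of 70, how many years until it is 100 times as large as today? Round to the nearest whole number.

Doubling time ≈ 70/8 = 8.75 years.
Reaching 100× takes log₂(100) ≈ 6.64 doublings.
6.64 × 8.75 ≈ 58 years.

around 58 years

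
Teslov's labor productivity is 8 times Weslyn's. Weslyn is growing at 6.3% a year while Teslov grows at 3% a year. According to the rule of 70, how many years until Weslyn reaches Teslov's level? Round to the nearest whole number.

What matters is the difference: 3.3 pp.
Rule of 70 on the gap: the ratio halves every 70/3.3 ≈ 21.21 years.
An 8 times gap closes after 3 halvings: 3 × 21.21 ≈ 64 years.

approximately 64 years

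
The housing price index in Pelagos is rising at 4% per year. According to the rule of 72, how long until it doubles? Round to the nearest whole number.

At 4%, doubling takes about 72/4 = 18.00 years.

around 18 years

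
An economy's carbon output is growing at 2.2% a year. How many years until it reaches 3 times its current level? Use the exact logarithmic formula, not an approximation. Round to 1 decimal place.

t = ln(3) / ln(1 + 0.022) = 1.0986 / 0.021761 ≈ 50.48.

50.5 years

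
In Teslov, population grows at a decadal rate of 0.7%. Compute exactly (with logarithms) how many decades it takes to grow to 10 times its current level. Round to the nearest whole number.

t = ln(10) / ln(1 + 0.007) = 2.3026 / 0.006976 ≈ 330.07.
≈ 330 decades.

330 decades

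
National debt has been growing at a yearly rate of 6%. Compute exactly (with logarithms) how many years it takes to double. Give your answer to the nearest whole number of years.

12 years

t = ln(2) / ln(1 + 0.06) = 0.6931 / 0.058269 ≈ 11.89.
≈ 12 years.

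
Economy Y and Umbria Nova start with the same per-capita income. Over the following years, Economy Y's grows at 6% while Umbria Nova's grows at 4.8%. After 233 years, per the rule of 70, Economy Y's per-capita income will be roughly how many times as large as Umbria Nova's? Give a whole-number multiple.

≈ 16 times

Economy Y pulls ahead at 1.2 pp per year, so the ratio doubles every 70/1.2 ≈ 58.33 years.
In 233 years that's 3.99 doublings: 2^3.99 ≈ 16.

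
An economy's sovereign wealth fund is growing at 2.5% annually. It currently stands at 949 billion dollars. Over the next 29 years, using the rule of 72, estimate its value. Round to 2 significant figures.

Doubling time ≈ 72/2.5 = 28.80 years.
29 years is 29/28.80 ≈ 1.01 doublings, a factor of 2^1.01 ≈ 2.01.
949 × 2.01 ≈ 1900 billion dollars.

1900 billion dollars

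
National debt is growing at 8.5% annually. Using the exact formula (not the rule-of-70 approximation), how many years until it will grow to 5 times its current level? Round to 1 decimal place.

19.7 years

t = ln(5) / ln(1 + 0.085) = 1.6094 / 0.081580 ≈ 19.73.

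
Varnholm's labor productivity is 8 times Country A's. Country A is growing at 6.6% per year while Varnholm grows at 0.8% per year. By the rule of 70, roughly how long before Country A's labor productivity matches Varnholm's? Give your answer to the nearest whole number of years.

What matters is the difference: 5.8 pp.
Rule of 70 on the gap: the ratio halves every 70/5.8 ≈ 12.07 years.
An 8 times gap closes after 3 halvings: 3 × 12.07 ≈ 36 years.

roughly 36 years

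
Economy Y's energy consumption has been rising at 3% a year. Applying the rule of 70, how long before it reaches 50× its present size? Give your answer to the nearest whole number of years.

≈ 132 years

Doubling time ≈ 70/3 = 23.33 years.
50× is log₂ 50 ≈ 5.64 doublings, so ≈ 5.64 × 23.33 = 132 years.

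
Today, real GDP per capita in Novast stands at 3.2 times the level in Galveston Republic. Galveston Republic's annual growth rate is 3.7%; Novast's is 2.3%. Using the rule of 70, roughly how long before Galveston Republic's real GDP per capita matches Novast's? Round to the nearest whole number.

about 84 years

The growth-rate gap is 3.7% − 2.3% = 1.4 percentage points.
So the ratio between them halves every 70/1.4 ≈ 50.00 years.
A 3.2 times gap takes log₂(3.2) ≈ 1.68 halvings to close: 1.68 × 50.00 ≈ 84 years.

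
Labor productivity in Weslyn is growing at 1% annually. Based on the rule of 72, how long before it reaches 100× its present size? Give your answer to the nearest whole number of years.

around 478 years

One doubling takes 72/1 = 72.00 years.
100× is log₂ 100 ≈ 6.64 doublings, so ≈ 6.64 × 72.00 = 478 years.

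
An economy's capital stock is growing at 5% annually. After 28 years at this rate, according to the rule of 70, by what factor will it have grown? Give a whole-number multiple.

≈ 4 times

At 5% one doubling takes ≈ 14.00 years; 28 years is 2 of them, so ×4.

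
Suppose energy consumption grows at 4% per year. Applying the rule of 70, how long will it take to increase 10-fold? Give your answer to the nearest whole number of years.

58 years

Doubling time ≈ 70/4 = 17.50 years.
10× is log₂ 10 ≈ 3.32 doublings, so ≈ 3.32 × 17.50 = 58 years.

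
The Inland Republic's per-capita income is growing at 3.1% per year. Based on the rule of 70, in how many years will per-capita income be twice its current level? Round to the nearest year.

At 3.1%, doubling takes about 70/3.1 = 22.58 years.

about 23 years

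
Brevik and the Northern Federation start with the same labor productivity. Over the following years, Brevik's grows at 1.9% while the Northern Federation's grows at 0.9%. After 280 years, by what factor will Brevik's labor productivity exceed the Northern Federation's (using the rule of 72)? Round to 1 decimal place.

Brevik pulls ahead at 1 pp per year, so the ratio doubles every 72/1 ≈ 72.00 years.
In 280 years that's 3.89 doublings: 2^3.89 ≈ 14.8.

around 14.8 times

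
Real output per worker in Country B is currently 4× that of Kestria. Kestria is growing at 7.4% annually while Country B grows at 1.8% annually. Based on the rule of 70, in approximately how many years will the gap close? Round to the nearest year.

around 25 years

Kestria gains on Country B at 7.4% − 1.8% = 5.6 points a year.
At that relative rate the gap halves every 70/5.6 ≈ 12.50 years.
A 4× gap closes after 2 halvings: 2 × 12.50 ≈ 25 years.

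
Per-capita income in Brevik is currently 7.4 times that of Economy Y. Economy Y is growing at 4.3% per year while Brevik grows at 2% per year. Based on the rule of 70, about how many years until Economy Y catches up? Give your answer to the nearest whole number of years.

approximately 88 years

What matters is the difference: 2.3 pp.
Rule of 70 on the gap: the ratio halves every 70/2.3 ≈ 30.43 years.
A 7.4 times gap takes log₂(7.4) ≈ 2.89 halvings to close: 2.89 × 30.43 ≈ 88 years.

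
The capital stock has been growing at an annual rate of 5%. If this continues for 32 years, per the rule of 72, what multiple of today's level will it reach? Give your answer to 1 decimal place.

≈ 4.7 times

Doubles every ≈ 14.40 years (72/5).
32 years is 2.22 doublings; 2^2.22 ≈ 4.7×.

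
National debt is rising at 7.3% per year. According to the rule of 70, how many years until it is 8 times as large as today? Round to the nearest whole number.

Doubling time ≈ 70/7.3 = 9.59 years.
Getting to 8× needs 3 doublings: 3 × 9.59 ≈ 29 years.

about 29 years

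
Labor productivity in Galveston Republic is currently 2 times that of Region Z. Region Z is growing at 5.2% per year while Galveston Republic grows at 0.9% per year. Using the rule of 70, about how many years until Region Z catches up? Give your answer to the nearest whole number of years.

≈ 16 years

Region Z gains on Galveston Republic at 5.2% − 0.9% = 4.3 points a year.
At that relative rate the gap halves every 70/4.3 ≈ 16.28 years.
A 2 times gap closes after 1 halving: 1 × 16.28 ≈ 16 years.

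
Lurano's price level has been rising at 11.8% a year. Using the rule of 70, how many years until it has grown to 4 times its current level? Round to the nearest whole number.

about 12 years

Doubling time ≈ 70/11.8 = 5.93 years.
Getting to 4× needs 2 doublings: 2 × 5.93 ≈ 12 years.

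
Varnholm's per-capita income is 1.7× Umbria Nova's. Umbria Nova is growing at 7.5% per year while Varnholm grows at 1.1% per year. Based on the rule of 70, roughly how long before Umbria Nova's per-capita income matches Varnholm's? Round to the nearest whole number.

What matters is the difference: 6.4 pp.
Rule of 70 on the gap: the ratio halves every 70/6.4 ≈ 10.94 years.
A 1.7× gap takes log₂(1.7) ≈ 0.77 halvings to close: 0.77 × 10.94 ≈ 8 years.

about 8 years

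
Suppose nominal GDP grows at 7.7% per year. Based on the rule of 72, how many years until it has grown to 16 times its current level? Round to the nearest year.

One doubling takes 72/7.7 = 9.35 years.
Getting to 16× needs 4 doublings: 4 × 9.35 ≈ 37 years.

roughly 37 years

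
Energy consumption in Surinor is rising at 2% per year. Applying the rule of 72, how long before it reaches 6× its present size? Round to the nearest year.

One doubling takes 72/2 = 36.00 years.
6× is log₂ 6 ≈ 2.58 doublings, so ≈ 2.58 × 36.00 = 93 years.

around 93 years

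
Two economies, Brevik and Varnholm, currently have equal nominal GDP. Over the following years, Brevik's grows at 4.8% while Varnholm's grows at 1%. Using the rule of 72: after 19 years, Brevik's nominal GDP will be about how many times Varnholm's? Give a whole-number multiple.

approximately 2 times

Brevik pulls ahead at 3.8 pp per year, so the ratio doubles every 72/3.8 ≈ 18.95 years.
In 19 years that's 1.00 doublings: 2^1.00 ≈ 2.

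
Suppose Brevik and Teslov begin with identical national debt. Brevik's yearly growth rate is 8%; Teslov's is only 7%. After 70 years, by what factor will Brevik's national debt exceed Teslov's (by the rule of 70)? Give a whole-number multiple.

about 2 times

Brevik pulls ahead at 1 pp per year, so the ratio doubles every 70/1 ≈ 70.00 years.
In 70 years that's 1.00 doublings: 2^1.00 ≈ 2.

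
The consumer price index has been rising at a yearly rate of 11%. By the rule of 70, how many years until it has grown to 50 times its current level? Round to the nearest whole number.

At 11% it doubles every 70/11 ≈ 6.36 years.
50× is log₂ 50 ≈ 5.64 doublings, so ≈ 5.64 × 6.36 = 36 years.

≈ 36 years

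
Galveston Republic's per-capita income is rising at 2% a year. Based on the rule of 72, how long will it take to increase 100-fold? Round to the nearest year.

One doubling takes 72/2 = 36.00 years.
Reaching 100× takes log₂(100) ≈ 6.64 doublings.
6.64 × 36.00 ≈ 239 years.

roughly 239 years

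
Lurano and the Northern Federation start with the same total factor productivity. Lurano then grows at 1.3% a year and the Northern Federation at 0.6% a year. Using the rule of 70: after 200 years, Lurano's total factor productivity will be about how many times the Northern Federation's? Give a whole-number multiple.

≈ 4 times

Rate gap = 1.3% − 0.6% = 0.7 points.
The ratio doubles every 70/0.7 ≈ 100.00 years.
200/100.00 ≈ 2.00 doublings → ratio ≈ 2^2.00 ≈ 4.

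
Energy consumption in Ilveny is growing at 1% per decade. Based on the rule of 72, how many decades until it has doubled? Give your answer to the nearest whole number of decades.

Doubling time ≈ 72 / 1 = 72.00 decades.

approximately 72 decades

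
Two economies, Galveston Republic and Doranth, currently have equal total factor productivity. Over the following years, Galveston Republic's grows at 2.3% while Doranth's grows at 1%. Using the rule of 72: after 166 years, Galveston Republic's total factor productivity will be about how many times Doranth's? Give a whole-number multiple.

≈ 8 times

Galveston Republic pulls ahead at 1.3 pp per year, so the ratio doubles every 72/1.3 ≈ 55.38 years.
In 166 years that's 3.00 doublings: 2^3.00 ≈ 8.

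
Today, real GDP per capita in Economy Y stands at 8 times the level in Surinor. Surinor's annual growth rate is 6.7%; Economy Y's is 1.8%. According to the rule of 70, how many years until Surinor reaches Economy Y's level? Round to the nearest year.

Surinor gains on Economy Y at 6.7% − 1.8% = 4.9 points a year.
At that relative rate the gap halves every 70/4.9 ≈ 14.29 years.
An 8 times gap closes after 3 halvings: 3 × 14.29 ≈ 43 years.

approximately 43 years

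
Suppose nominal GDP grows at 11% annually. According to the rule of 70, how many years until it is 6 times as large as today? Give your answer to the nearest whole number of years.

One doubling takes 70/11 = 6.36 years.
Reaching 6× takes log₂(6) ≈ 2.58 doublings.
2.58 × 6.36 ≈ 16 years.

≈ 16 years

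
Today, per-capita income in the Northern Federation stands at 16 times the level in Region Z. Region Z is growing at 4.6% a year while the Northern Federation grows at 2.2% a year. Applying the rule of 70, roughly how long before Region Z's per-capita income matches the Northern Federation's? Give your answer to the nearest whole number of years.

roughly 117 years

The growth-rate gap is 4.6% − 2.2% = 2.4 percentage points.
So the ratio between them halves every 70/2.4 ≈ 29.17 years.
A 16 times gap closes after 4 halvings: 4 × 29.17 ≈ 117 years.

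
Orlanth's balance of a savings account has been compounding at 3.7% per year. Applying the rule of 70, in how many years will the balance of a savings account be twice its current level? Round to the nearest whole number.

roughly 19 years

70/3.7 ≈ 18.92, so it doubles roughly every 19 years.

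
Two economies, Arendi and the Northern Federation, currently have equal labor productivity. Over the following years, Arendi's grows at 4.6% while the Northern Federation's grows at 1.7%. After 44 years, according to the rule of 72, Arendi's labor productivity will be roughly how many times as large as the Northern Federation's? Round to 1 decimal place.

around 3.4 times

Only the 2.9-point difference matters.
72/2.9 ≈ 24.83 years per doubling of the ratio; 44 years gives 1.77 doublings, so ≈ 3.4×.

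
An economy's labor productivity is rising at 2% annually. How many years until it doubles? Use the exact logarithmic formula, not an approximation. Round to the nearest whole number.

35 years

t = ln(2) / ln(1 + 0.02) = 0.6931 / 0.019803 ≈ 35.00.
≈ 35 years.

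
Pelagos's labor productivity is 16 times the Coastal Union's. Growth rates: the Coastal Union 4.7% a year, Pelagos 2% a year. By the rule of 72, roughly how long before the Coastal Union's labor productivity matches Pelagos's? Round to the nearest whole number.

107 years

the Coastal Union gains on Pelagos at 4.7% − 2% = 2.7 points a year.
At that relative rate the gap halves every 72/2.7 ≈ 26.67 years.
A 16 times gap closes after 4 halvings: 4 × 26.67 ≈ 107 years.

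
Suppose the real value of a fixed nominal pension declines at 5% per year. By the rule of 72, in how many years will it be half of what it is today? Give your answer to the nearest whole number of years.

The rule works in reverse for decay: 72/5 ≈ 14.40 years to halve.

around 14 years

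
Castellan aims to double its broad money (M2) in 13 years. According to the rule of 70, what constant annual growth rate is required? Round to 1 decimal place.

around 5.4%

70 / 13 ≈ 5.38, so about 5.4% a year.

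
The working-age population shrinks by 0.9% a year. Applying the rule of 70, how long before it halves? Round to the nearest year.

Halving time ≈ 70 / 0.9 = 77.78 → 78 years.

about 78 years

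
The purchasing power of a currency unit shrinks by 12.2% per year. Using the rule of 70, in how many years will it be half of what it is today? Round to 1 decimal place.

approximately 5.7 years

Halving time ≈ 70 / 12.2 = 5.74 → 5.7 years.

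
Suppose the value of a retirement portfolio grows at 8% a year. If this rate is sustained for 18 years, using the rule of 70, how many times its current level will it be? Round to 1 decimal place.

4.2 times

Doubling time ≈ 70/8 = 8.75 years.
18 years / 8.75 ≈ 2.06 doublings → factor 2^2.06 ≈ 4.2.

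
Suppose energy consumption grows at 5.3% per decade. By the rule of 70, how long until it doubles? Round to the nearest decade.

approximately 13 decades

Doubling time ≈ 70 / 5.3 = 13.21 decades.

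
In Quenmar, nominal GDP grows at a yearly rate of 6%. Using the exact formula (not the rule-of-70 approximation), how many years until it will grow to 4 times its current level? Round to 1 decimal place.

t = ln(4) / ln(1 + 0.06) = 1.3863 / 0.058269 ≈ 23.79.

23.8 years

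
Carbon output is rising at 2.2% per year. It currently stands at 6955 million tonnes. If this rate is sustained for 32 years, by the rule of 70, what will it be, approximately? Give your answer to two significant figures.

It doubles every 70/2.2 ≈ 31.82 years, so 32 years is 1.01 doublings.
2^1.01 ≈ 2.01; 6955 × 2.01 ≈ 14000 million tonnes.

about 14000 million tonnes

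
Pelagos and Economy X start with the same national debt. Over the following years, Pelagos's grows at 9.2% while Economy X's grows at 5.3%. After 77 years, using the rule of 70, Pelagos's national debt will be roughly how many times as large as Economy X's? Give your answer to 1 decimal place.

19.6 times

Only the 3.9-point difference matters.
70/3.9 ≈ 17.95 years per doubling of the ratio; 77 years gives 4.29 doublings, so ≈ 19.6×.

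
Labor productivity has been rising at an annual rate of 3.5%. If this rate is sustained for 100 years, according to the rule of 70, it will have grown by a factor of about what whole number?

70/3.5 ≈ 20.00 years per doubling.
100 years fits 5 doublings: 2^5 = 32.

roughly 32 times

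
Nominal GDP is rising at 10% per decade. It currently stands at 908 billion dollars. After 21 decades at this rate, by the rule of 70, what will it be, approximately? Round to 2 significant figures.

≈ 7300 billion dollars

Doubling time ≈ 70/10 = 7.00 decades.
21 decades is 21/7.00 ≈ 3.00 doublings, a factor of 2^3.00 ≈ 8.00.
908 × 8.00 ≈ 7300 billion dollars.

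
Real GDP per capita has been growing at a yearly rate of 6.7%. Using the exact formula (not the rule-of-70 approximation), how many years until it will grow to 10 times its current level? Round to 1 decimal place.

35.5 years

t = ln(10) / ln(1 + 0.067) = 2.3026 / 0.064851 ≈ 35.51.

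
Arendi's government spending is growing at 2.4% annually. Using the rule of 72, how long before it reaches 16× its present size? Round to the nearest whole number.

≈ 120 years

Doubling time ≈ 72/2.4 = 30.00 years.
16 = 2^4, so 4 doublings → 120 years.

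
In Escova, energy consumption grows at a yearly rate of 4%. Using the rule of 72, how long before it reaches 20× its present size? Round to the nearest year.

Doubling time ≈ 72/4 = 18.00 years.
Reaching 20× takes log₂(20) ≈ 4.32 doublings.
4.32 × 18.00 ≈ 78 years.

about 78 years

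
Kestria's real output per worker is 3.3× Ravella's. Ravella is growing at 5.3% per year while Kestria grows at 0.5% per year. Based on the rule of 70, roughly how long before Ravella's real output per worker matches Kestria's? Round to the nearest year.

around 25 years

The growth-rate gap is 5.3% − 0.5% = 4.8 percentage points.
So the ratio between them halves every 70/4.8 ≈ 14.58 years.
A 3.3× gap takes log₂(3.3) ≈ 1.72 halvings to close: 1.72 × 14.58 ≈ 25 years.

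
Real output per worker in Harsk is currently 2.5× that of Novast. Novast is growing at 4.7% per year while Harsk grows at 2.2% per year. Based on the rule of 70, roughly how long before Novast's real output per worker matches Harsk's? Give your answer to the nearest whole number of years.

≈ 37 years

Novast gains on Harsk at 4.7% − 2.2% = 2.5 points a year.
At that relative rate the gap halves every 70/2.5 ≈ 28.00 years.
A 2.5× gap takes log₂(2.5) ≈ 1.32 halvings to close: 1.32 × 28.00 ≈ 37 years.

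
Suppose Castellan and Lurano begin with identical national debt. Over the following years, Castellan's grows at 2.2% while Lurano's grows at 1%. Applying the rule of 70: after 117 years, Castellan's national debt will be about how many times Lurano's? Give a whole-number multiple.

Only the 1.2-point difference matters.
70/1.2 ≈ 58.33 years per doubling of the ratio; 117 years gives 2.01 doublings, so ≈ 4×.

4 times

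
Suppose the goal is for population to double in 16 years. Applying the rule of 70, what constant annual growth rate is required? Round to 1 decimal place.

4.4%

70 / 16 ≈ 4.38, so about 4.4% a year.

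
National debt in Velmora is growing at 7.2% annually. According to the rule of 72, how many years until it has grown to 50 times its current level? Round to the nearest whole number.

Doubling time ≈ 72/7.2 = 10.00 years.
Reaching 50× takes log₂(50) ≈ 5.64 doublings.
5.64 × 10.00 ≈ 56 years.

≈ 56 years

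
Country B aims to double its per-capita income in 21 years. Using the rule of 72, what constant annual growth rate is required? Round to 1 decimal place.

≈ 3.4%

72 / 21 ≈ 3.43, so about 3.4% annually.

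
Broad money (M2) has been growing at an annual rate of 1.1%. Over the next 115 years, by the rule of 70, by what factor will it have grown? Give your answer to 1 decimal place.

about 3.5 times

Doubling time ≈ 70/1.1 = 63.64 years.
115 years / 63.64 ≈ 1.81 doublings → factor 2^1.81 ≈ 3.5.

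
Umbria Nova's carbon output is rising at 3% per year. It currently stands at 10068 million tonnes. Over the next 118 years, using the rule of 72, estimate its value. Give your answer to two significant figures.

300000 million tonnes

Doubling time ≈ 72/3 = 24.00 years.
118 years is 118/24.00 ≈ 4.92 doublings, a factor of 2^4.92 ≈ 30.27.
10068 × 30.27 ≈ 300000 million tonnes.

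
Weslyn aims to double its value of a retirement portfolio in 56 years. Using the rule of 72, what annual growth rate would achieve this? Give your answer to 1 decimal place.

≈ 1.3% annually

72 / 56 ≈ 1.29, so about 1.3% annually.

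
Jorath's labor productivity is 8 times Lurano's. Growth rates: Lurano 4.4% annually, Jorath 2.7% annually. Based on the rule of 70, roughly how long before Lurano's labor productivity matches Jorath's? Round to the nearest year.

Lurano gains on Jorath at 4.4% − 2.7% = 1.7 points a year.
At that relative rate the gap halves every 70/1.7 ≈ 41.18 years.
An 8 times gap closes after 3 halvings: 3 × 41.18 ≈ 124 years.

about 124 years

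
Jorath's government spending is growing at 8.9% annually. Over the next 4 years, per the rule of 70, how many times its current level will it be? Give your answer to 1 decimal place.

roughly 1.4 times

Doubles every ≈ 7.87 years (70/8.9).
4 years is 0.51 doublings; 2^0.51 ≈ 1.4×.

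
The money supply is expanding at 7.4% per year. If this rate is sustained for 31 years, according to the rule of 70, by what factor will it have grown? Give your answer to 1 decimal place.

about 9.7 times

Doubles every ≈ 9.46 years (70/7.4).
31 years is 3.28 doublings; 2^3.28 ≈ 9.7×.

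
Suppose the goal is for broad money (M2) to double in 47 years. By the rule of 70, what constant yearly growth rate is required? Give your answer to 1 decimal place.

1.5%

70 / 47 ≈ 1.49, so about 1.5% per year.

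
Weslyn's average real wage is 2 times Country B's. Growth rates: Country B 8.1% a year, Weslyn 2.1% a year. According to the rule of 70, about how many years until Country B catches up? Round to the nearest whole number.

What matters is the difference: 6 pp.
Rule of 70 on the gap: the ratio halves every 70/6 ≈ 11.67 years.
A 2 times gap closes after 1 halving: 1 × 11.67 ≈ 12 years.

roughly 12 years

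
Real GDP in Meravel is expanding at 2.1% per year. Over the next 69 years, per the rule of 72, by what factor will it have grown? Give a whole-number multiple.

72/2.1 ≈ 34.29 years per doubling.
69 years fits 2 doublings: 2^2 = 4.

approximately 4 times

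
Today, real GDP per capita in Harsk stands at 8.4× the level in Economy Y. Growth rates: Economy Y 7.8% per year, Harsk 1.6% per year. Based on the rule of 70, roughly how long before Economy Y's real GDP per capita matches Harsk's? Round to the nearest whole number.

roughly 35 years

The growth-rate gap is 7.8% − 1.6% = 6.2 percentage points.
So the ratio between them halves every 70/6.2 ≈ 11.29 years.
An 8.4× gap takes log₂(8.4) ≈ 3.07 halvings to close: 3.07 × 11.29 ≈ 35 years.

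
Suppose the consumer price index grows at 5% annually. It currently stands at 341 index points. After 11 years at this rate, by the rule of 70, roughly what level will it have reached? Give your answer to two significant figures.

≈ 590 index points

It doubles every 70/5 ≈ 14.00 years, so 11 years is 0.79 doublings.
2^0.79 ≈ 1.73; 341 × 1.73 ≈ 590 index points.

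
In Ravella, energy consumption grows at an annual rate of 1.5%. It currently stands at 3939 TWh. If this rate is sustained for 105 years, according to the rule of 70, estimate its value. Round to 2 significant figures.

Doubling time ≈ 70/1.5 = 46.67 years.
105 years is 105/46.67 ≈ 2.25 doublings, a factor of 2^2.25 ≈ 4.76.
3939 × 4.76 ≈ 19000 TWh.

19000 TWh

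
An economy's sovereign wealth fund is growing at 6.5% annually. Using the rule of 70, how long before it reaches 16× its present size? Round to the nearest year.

43 years

Doubling time ≈ 70/6.5 = 10.77 years.
Getting to 16× needs 4 doublings: 4 × 10.77 ≈ 43 years.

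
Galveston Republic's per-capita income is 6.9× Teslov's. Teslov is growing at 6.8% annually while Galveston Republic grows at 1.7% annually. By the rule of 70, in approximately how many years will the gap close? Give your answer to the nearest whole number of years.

Teslov gains on Galveston Republic at 6.8% − 1.7% = 5.1 points a year.
At that relative rate the gap halves every 70/5.1 ≈ 13.73 years.
A 6.9× gap takes log₂(6.9) ≈ 2.79 halvings to close: 2.79 × 13.73 ≈ 38 years.

roughly 38 years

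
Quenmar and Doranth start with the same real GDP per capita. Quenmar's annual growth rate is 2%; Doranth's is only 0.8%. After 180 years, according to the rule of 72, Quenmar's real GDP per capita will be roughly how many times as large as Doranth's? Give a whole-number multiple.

around 8 times

Only the 1.2-point difference matters.
72/1.2 ≈ 60.00 years per doubling of the ratio; 180 years gives 3.00 doublings, so ≈ 8×.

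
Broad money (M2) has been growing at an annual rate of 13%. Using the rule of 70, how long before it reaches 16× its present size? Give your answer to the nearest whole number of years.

roughly 22 years

One doubling takes 70/13 = 5.38 years.
Getting to 16× needs 4 doublings: 4 × 5.38 ≈ 22 years.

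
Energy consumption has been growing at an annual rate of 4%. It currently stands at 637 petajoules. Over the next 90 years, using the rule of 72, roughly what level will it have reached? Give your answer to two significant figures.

Doubling time ≈ 72/4 = 18.00 years.
90 years is 90/18.00 ≈ 5.00 doublings, a factor of 2^5.00 ≈ 32.00.
637 × 32.00 ≈ 20000 petajoules.

about 20000 petajoules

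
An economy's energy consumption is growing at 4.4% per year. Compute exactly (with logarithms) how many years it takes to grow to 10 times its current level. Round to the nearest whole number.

53 years

t = ln(10) / ln(1 + 0.044) = 2.3026 / 0.043059 ≈ 53.48.
≈ 53 years.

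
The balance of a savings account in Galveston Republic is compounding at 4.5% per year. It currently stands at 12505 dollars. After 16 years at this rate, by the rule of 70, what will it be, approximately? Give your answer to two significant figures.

Doubling time ≈ 70/4.5 = 15.56 years.
16 years is 16/15.56 ≈ 1.03 doublings, a factor of 2^1.03 ≈ 2.04.
12505 × 2.04 ≈ 26000 dollars.

about 26000 dollars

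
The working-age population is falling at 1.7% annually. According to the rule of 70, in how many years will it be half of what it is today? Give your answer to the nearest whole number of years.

Falling at 1.7%, it halves about every 70/1.7 = 41.18 years.

≈ 41 years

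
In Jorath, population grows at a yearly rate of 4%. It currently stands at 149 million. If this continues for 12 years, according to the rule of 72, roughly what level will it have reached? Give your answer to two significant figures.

about 240 million

Doubling time ≈ 72/4 = 18.00 years.
12 years is 12/18.00 ≈ 0.67 doublings, a factor of 2^0.67 ≈ 1.59.
149 × 1.59 ≈ 240 million.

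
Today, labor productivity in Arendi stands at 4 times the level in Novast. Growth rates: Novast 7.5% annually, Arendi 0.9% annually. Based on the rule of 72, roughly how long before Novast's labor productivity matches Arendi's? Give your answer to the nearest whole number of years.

The growth-rate gap is 7.5% − 0.9% = 6.6 percentage points.
So the ratio between them halves every 72/6.6 ≈ 10.91 years.
A 4 times gap closes after 2 halvings: 2 × 10.91 ≈ 22 years.

roughly 22 years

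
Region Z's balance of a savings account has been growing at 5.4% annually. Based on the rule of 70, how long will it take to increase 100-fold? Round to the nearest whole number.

At 5.4% it doubles every 70/5.4 ≈ 12.96 years.
100× is log₂ 100 ≈ 6.64 doublings, so ≈ 6.64 × 12.96 = 86 years.

about 86 years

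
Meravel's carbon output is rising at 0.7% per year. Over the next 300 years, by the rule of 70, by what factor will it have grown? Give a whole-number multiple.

around 8 times

Doubling time ≈ 70/0.7 = 100.00 years.
300/100.00 ≈ 3 doublings, so about 2^3 = 8×.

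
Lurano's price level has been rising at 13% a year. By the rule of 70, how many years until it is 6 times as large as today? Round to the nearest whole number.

Doubling time ≈ 70/13 = 5.38 years.
6× is log₂ 6 ≈ 2.58 doublings, so ≈ 2.58 × 5.38 = 14 years.

≈ 14 years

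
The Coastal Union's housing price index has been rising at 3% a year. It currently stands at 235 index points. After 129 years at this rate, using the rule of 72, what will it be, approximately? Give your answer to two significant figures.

approximately 9800 index points

It doubles every 72/3 ≈ 24.00 years, so 129 years is 5.38 doublings.
2^5.38 ≈ 41.64; 235 × 41.64 ≈ 9800 index points.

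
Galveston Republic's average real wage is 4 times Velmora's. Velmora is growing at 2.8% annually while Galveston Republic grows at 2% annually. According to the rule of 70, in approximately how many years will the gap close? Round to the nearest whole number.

Velmora gains on Galveston Republic at 2.8% − 2% = 0.8 points a year.
At that relative rate the gap halves every 70/0.8 ≈ 87.50 years.
A 4 times gap closes after 2 halvings: 2 × 87.50 ≈ 175 years.

approximately 175 years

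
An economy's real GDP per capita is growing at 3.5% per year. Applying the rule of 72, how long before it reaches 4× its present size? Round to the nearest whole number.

Doubling time ≈ 72/3.5 = 20.57 years.
Getting to 4× needs 2 doublings: 2 × 20.57 ≈ 41 years.

around 41 years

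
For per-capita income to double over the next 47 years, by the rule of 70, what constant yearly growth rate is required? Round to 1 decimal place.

roughly 1.5%

70 / 47 ≈ 1.49, so about 1.5% per year.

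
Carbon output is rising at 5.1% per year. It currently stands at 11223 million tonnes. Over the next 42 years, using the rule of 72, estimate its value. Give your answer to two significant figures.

around 88000 million tonnes

It doubles every 72/5.1 ≈ 14.12 years, so 42 years is 2.97 doublings.
2^2.97 ≈ 7.84; 11223 × 7.84 ≈ 88000 million tonnes.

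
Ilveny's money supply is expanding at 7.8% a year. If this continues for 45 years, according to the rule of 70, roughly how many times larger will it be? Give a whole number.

Doubling time ≈ 70/7.8 = 8.97 years.
45/8.97 ≈ 5 doublings, so about 2^5 = 32×.

approximately 32 times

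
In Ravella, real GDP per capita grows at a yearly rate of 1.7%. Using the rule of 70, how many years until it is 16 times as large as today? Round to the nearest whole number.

Doubling time ≈ 70/1.7 = 41.18 years.
16 = 2^4, so 4 doublings → 165 years.

approximately 165 years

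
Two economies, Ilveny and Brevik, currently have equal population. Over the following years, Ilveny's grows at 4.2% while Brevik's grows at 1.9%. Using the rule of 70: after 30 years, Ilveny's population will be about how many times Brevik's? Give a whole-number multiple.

approximately 2 times

Ilveny pulls ahead at 2.3 pp per year, so the ratio doubles every 70/2.3 ≈ 30.43 years.
In 30 years that's 0.99 doublings: 2^0.99 ≈ 2.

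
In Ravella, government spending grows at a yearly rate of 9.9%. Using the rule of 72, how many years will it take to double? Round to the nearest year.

roughly 7 years

At 9.9%, doubling takes about 72/9.9 = 7.27 years.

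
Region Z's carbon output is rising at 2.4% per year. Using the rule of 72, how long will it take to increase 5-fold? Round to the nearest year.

Doubling time ≈ 72/2.4 = 30.00 years.
Reaching 5× takes log₂(5) ≈ 2.32 doublings.
2.32 × 30.00 ≈ 70 years.

70 years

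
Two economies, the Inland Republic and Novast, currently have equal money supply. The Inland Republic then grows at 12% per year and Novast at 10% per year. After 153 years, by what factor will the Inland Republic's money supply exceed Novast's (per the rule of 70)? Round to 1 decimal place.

the Inland Republic pulls ahead at 2 pp per year, so the ratio doubles every 70/2 ≈ 35.00 years.
In 153 years that's 4.37 doublings: 2^4.37 ≈ 20.7.

20.7 times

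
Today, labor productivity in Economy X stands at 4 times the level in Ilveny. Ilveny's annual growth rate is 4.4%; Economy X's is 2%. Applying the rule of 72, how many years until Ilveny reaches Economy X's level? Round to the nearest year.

Ilveny gains on Economy X at 4.4% − 2% = 2.4 points a year.
At that relative rate the gap halves every 72/2.4 ≈ 30.00 years.
A 4 times gap closes after 2 halvings: 2 × 30.00 ≈ 60 years.

≈ 60 years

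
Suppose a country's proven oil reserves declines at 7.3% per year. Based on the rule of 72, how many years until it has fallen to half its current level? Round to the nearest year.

The rule works in reverse for decay: 72/7.3 ≈ 9.86 years to halve.

roughly 10 years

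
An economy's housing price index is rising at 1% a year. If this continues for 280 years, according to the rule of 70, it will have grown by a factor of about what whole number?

Doubling time ≈ 70/1 = 70.00 years.
280/70.00 ≈ 4 doublings, so about 2^4 = 16×.

≈ 16 times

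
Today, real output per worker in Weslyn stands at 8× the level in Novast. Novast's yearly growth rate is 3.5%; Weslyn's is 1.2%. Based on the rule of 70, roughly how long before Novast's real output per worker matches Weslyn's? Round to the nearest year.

approximately 91 years

What matters is the difference: 2.3 pp.
Rule of 70 on the gap: the ratio halves every 70/2.3 ≈ 30.43 years.
An 8× gap closes after 3 halvings: 3 × 30.43 ≈ 91 years.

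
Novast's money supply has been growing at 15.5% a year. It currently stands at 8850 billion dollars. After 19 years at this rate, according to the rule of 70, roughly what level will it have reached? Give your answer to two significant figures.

about 160000 billion dollars

Doubling time ≈ 70/15.5 = 4.52 years.
19 years is 19/4.52 ≈ 4.20 doublings, a factor of 2^4.20 ≈ 18.38.
8850 × 18.38 ≈ 160000 billion dollars.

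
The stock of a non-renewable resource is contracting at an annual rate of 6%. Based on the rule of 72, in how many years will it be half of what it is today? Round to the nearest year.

The rule works in reverse for decay: 72/6 ≈ 12.00 years to halve.

≈ 12 years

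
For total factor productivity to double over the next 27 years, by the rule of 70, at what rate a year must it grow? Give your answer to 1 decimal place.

70 / 27 ≈ 2.59, so about 2.6% a year.

≈ 2.6%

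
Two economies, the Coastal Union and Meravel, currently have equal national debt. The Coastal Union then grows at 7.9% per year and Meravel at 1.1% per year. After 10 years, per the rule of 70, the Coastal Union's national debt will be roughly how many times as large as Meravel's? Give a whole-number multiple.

about 2 times

the Coastal Union pulls ahead at 6.8 pp per year, so the ratio doubles every 70/6.8 ≈ 10.29 years.
In 10 years that's 0.97 doublings: 2^0.97 ≈ 2.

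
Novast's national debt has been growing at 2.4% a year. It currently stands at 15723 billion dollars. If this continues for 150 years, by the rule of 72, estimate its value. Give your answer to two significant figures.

Doubling time ≈ 72/2.4 = 30.00 years.
150 years is 150/30.00 ≈ 5.00 doublings, a factor of 2^5.00 ≈ 32.00.
15723 × 32.00 ≈ 500000 billion dollars.

500000 billion dollars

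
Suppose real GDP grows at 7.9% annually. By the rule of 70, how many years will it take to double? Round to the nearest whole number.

70/7.9 ≈ 8.86, so it doubles roughly every 9 years.

approximately 9 years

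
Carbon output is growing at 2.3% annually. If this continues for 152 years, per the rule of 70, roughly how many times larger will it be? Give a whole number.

At 2.3% one doubling takes ≈ 30.43 years; 152 years is 5 of them, so ×32.

around 32 times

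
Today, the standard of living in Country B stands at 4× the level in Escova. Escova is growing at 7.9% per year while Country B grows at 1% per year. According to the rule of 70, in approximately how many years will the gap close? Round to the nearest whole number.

What matters is the difference: 6.9 pp.
Rule of 70 on the gap: the ratio halves every 70/6.9 ≈ 10.14 years.
A 4× gap closes after 2 halvings: 2 × 10.14 ≈ 20 years.

≈ 20 years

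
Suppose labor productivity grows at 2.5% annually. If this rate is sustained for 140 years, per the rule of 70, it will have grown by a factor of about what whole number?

32 times

Doubling time ≈ 70/2.5 = 28.00 years.
140/28.00 ≈ 5 doublings, so about 2^5 = 32×.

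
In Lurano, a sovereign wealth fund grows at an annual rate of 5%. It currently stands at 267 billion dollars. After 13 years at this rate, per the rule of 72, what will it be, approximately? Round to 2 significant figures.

It doubles every 72/5 ≈ 14.40 years, so 13 years is 0.90 doublings.
2^0.90 ≈ 1.87; 267 × 1.87 ≈ 500 billion dollars.

500 billion dollars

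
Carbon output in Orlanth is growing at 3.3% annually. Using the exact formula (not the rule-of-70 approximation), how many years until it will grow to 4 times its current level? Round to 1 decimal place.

42.7 years

t = ln(4) / ln(1 + 0.033) = 1.3863 / 0.032467 ≈ 42.70.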